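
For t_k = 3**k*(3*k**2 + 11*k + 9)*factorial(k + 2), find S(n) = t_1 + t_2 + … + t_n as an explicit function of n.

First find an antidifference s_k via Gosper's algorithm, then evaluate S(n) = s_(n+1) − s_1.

Ratio r(k) = 3*(3*k**3 + 26*k**2 + 74*k + 69)/(3*k**2 + 11*k + 9).
A = 3*k + 9, B = 1, C = k**2 + 11*k/3 + 3.
f must satisfy (3*k + 9)·f(k+1) − (1)·f(k) = k**2 + 11*k/3 + 3.
From deg A=1, deg B=0, deg C=2: d=1.
Coefficient equations give f(k) = k/3.
Certificate R = B(k−1)f/C = k/(3*k**2 + 11*k + 9) gives s_k = 3**k*k*factorial(k + 2).
s_(k+1) − s_k = 3**k*(3*k**2 + 11*k + 9)*factorial(k + 2) = t_k.
Σ_(k=1)^n t_k = s_(n+1) − s_(1) = (3**(n + 1)*(n + 1)*factorial(n + 3)) − (18), i.e. 3*3**n*n*factorial(n + 3) + 3*3**n*factorial(n + 3) - 18.

S(n) = 3*3**n*n*factorial(n + 3) + 3*3**n*factorial(n + 3) - 18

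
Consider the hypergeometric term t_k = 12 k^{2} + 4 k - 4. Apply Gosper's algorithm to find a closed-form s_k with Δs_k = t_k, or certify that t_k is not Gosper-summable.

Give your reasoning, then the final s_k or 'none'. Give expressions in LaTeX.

s_k = 4 k \left(k^{2} - k - 1\right)

Step 1: r(k) = (k + 3*(k + 1)**2)/(3*k**2 + k - 1).
A = 1, B = 1, C = k**2 + k/3 - 1/3.
Solve (1)·f(k+1) − (1)·f(k) = k**2 + k/3 - 1/3.
From deg A=0, deg B=0, deg C=2: d=3.
Solve for f: f(k) = k*(k**2 - k - 1)/3 (degree 3 ≤ 3).
R(k) = B(k−1)·f(k)/C(k) = k*(k**2 - k - 1)/(3*k**2 + k - 1); s_k = R·t_k = 4*k*(k**2 - k - 1).
Δs = 12*k**2 + 4*k - 4, as required.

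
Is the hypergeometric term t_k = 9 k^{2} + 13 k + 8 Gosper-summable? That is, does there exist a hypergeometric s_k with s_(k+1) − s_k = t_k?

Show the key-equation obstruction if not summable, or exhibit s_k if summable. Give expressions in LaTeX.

Yes. s_k = k \left(3 k^{2} + 2 k + 3\right).

Compute t_(k+1)/t_k: get (9*k**2 + 31*k + 30)/(9*k**2 + 13*k + 8).
Normal form (A,B,C) = (1, 1, k**2 + 13*k/9 + 8/9).
f must satisfy (1)·f(k+1) − (1)·f(k) = k**2 + 13*k/9 + 8/9.
Degrees (0,0,2) ⇒ d ≤ 3.
Coefficient equations give f(k) = k*(3*k**2 + 2*k + 3)/9.
Certificate R = B(k−1)f/C = k*(3*k**2 + 2*k + 3)/(9*k**2 + 13*k + 8) gives s_k = k*(3*k**2 + 2*k + 3).
Check: Δs_k = 9*k**2 + 13*k + 8. ✓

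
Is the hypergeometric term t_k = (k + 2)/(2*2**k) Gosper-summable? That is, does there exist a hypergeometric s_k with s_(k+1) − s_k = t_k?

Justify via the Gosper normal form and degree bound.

Yes. s_k = (-k - 3)/2**k.

t_(k+1)/t_k = (k + 3)/(2*(k + 2)).
Normal form (A,B,C) = (1/2, 1, k + 2).
Key eq: (1/2)·f(k+1) = (1)·f(k) + (k + 2).
Bound: deg f ≤ 1.
Solving with deg f ≤ 1: f(k) = -2*(k + 3).
Certificate R = B(k−1)f/C = -2*(k + 3)/(k + 2) gives s_k = (-k - 3)/2**k.
Δs = (k + 2)/(2*2**k), as required.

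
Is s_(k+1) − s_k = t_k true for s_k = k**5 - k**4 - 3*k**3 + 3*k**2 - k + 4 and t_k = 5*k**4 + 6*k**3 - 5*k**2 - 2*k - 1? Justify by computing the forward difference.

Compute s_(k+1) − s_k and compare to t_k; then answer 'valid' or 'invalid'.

valid (s_(k+1) − s_k reduces to t_k)

s_(k+1) = k**5 + 4*k**4 + 3*k**3 - 2*k**2 - 3*k + 3
s_(k+1) − s_k = 5*k**4 + 6*k**3 - 5*k**2 - 2*k - 1
(s_(k+1) − s_k) − t_k = 0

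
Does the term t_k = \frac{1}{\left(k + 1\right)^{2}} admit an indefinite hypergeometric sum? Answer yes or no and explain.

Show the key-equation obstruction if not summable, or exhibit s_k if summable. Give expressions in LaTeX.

Step 1: r(k) = (k + 1)**2/(k + 2)**2.
Gosper form: A/B · C(k+1)/C(k) with A=k**2 + 2*k + 1, B=k**2 + 4*k + 4, C=1.
Key eq: (k**2 + 2*k + 1)·f(k+1) = (k**2 + 2*k + 1)·f(k) + (1).
deg f ≤ 0 (via 2,2,0).
Generic f = c0 gives residual -1; -1 = 0 cannot hold, so t_k is not Gosper-summable.

No; the coefficient equations for f are inconsistent.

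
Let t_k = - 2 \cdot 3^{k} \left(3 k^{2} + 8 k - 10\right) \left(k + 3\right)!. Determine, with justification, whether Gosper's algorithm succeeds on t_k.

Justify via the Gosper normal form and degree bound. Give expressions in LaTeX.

Yes. s_k = - 2 \cdot 3^{k} \left(k - 2\right) \left(k + 3\right)!.

Ratio r(k) = 3*(3*k**3 + 26*k**2 + 57*k + 4)/(3*k**2 + 8*k - 10).
Factor: A=3*k + 12; B=1; C=k**2 + 8*k/3 - 10/3.
Set up (3*k + 12)·f(k+1) − (1)·f(k) − (k**2 + 8*k/3 - 10/3) = 0.
From deg A=1, deg B=0, deg C=2: d=1.
Match coefficients ⇒ f(k) = (k - 2)/3.
So s_k = (B(k−1)f/C)·t_k = ((k - 2)/(3*k**2 + 8*k - 10))·t_k = -2*3**k*(k - 2)*factorial(k + 3).
s_(k+1) − s_k = -2*3**k*(3*k**2 + 8*k - 10)*factorial(k + 3) = t_k.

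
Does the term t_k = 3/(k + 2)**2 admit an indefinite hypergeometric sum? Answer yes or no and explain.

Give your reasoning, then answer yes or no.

The ratio is (k + 2)**2/(k + 3)**2.
A = k**2 + 4*k + 4, B = k**2 + 6*k + 9, C = 1.
Set up (k**2 + 4*k + 4)·f(k+1) − (k**2 + 4*k + 4)·f(k) − (1) = 0.
Degrees (2,2,0) ⇒ d ≤ 0.
f = c0 ⇒ A·f(k+1) − B(k−1)·f(k) − C = -1. The system {-1 = 0} is inconsistent; no antidifference.

No — key equation has no polynomial f.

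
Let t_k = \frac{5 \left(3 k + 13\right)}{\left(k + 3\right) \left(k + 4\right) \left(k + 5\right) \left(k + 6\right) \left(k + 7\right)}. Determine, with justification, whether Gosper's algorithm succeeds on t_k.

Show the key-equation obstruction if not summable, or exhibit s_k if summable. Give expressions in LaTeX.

Yes. s_k = \frac{k \left(k^{2} + 14 k + 63\right)}{18 \left(k^{3} + 14 k^{2} + 63 k + 90\right)}.

The ratio is (k + 3)*(3*k + 16)/((k + 8)*(3*k + 13)).
A = k + 3, B = k + 8, C = k + 13/3.
Need (k + 3)·f(k+1) − (k + 7)·f(k) = k + 13/3.
Bound: deg f ≤ 4.
A polynomial solution: f(k) = k*(k + 4)*(k**2 + 14*k + 63)/270.
So s_k = (B(k−1)f/C)·t_k = (k*(k + 4)*(k + 7)*(k**2 + 14*k + 63)/(90*(3*k + 13)))·t_k = k*(k**2 + 14*k + 63)/(18*(k**3 + 14*k**2 + 63*k + 90)).
Verify: 5*(3*k + 13)/(k**5 + 25*k**4 + 245*k**3 + 1175*k**2 + 2754*k + 2520) matches t_k.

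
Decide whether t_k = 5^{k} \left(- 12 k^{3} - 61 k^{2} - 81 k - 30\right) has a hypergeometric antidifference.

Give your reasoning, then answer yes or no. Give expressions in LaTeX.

r(k) = 5*(12*k**3 + 97*k**2 + 239*k + 184)/(12*k**3 + 61*k**2 + 81*k + 30) after simplifying.
Factor: A=5; B=1; C=k**3 + 61*k**2/12 + 27*k/4 + 5/2.
Need (5)·f(k+1) − (1)·f(k) = k**3 + 61*k**2/12 + 27*k/4 + 5/2.
Degrees (0,0,3) ⇒ d ≤ 3.
Solve for f: f(k) = k*(3*k**2 + 4*k - 1)/12 (degree 3 ≤ 3).
Certificate R = B(k−1)f/C = k*(3*k**2 + 4*k - 1)/(12*k**3 + 61*k**2 + 81*k + 30) gives s_k = 5**k*k*(-3*k**2 - 4*k + 1).
Verify: 5**k*(-12*k**3 - 61*k**2 - 81*k - 30) matches t_k.

Yes. s_k = 5^{k} k \left(- 3 k^{2} - 4 k + 1\right).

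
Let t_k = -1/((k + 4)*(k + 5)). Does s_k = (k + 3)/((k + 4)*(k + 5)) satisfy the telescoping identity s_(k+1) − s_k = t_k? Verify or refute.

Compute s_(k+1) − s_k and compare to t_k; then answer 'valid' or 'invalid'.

s_(k+1) = (k + 4)/((k + 5)*(k + 6))
s_(k+1) − s_k = (-k - 2)/(k**3 + 15*k**2 + 74*k + 120)
(s_(k+1) − s_k) − t_k = 4/(k**3 + 15*k**2 + 74*k + 120)

Invalid: residual 4/(k**3 + 15*k**2 + 74*k + 120) ≠ 0.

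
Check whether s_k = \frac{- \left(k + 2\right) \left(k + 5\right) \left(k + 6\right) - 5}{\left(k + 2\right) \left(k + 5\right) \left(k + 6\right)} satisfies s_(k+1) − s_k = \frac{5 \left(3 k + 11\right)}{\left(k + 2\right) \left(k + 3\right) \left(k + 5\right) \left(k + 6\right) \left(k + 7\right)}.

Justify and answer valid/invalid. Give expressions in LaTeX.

Valid — Δs_k = t_k.

s_(k+1) = (-(k + 3)*(k + 6)*(k + 7) - 5)/((k + 3)*(k + 6)*(k + 7))
s_(k+1) − s_k = 5*(3*k + 11)/(k**5 + 23*k**4 + 203*k**3 + 853*k**2 + 1692*k + 1260)
(s_(k+1) − s_k) − t_k = 0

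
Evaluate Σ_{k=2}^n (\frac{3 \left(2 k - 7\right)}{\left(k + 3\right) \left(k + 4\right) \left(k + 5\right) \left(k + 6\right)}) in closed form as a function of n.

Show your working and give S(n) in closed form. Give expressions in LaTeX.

S(n) = \frac{n^{3} + 15 n^{2} - 241 n + 225}{105 \left(n^{3} + 15 n^{2} + 74 n + 120\right)}

t_(k+1)/t_k = (k + 3)*(2*k - 5)/((k + 7)*(2*k - 7)).
A = k + 3, B = k + 7, C = k - 7/2.
Solve (k + 3)·f(k+1) − (k + 6)·f(k) = k - 7/2.
deg f ≤ 3 (via 1,1,1).
Solving with deg f ≤ 3: f(k) = -k*(k**2 + 12*k + 92)/90.
Then R = B(k−1)f/C = -k*(k + 6)*(k**2 + 12*k + 92)/(45*(2*k - 7)), so s_k = R(k)·t_k = k*(-k**2 - 12*k - 92)/(15*(k + 3)*(k + 4)*(k + 5)).
Verify: 3*(2*k - 7)/(k**4 + 18*k**3 + 119*k**2 + 342*k + 360) matches t_k.
Σ_(k=2)^n t_k = s_(n+1) − s_(2) = ((-n**3 - 15*n**2 - 119*n - 105)/(15*(n**3 + 15*n**2 + 74*n + 120))) − (-8/105), i.e. (n**3 + 15*n**2 - 241*n + 225)/(105*(n**3 + 15*n**2 + 74*n + 120)).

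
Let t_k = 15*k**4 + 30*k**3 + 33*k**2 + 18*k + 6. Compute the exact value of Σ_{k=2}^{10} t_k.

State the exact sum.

Σ = 484398

r(k) = (5*k**4 + 30*k**3 + 71*k**2 + 78*k + 34)/(5*k**4 + 10*k**3 + 11*k**2 + 6*k + 2) after simplifying.
Factor: A=1; B=1; C=k**4 + 2*k**3 + 11*k**2/5 + 6*k/5 + 2/5.
Need (1)·f(k+1) − (1)·f(k) = k**4 + 2*k**3 + 11*k**2/5 + 6*k/5 + 2/5.
From deg A=0, deg B=0, deg C=4: d=5.
Coefficient equations give f(k) = k*(3*k**4 + k**2 + 2)/15.
So s_k = (B(k−1)f/C)·t_k = (k*(3*k**4 + k**2 + 2)/(3*(5*k**4 + 10*k**3 + 11*k**2 + 6*k + 2)))·t_k = k*(3*k**4 + k**2 + 2).
s_(k+1) − s_k = 15*k**4 + 30*k**3 + 33*k**2 + 18*k + 6 = t_k.
Telescoping: Σ = s_(11) − s_(2) = 484506 − (108) = 484398.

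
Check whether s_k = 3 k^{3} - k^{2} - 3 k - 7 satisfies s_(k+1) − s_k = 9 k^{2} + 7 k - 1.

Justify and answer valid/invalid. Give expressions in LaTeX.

valid; difference matches t_k

s_(k+1) = 3*k**3 + 8*k**2 + 4*k - 8
s_(k+1) − s_k = 9*k**2 + 7*k - 1
(s_(k+1) − s_k) − t_k = 0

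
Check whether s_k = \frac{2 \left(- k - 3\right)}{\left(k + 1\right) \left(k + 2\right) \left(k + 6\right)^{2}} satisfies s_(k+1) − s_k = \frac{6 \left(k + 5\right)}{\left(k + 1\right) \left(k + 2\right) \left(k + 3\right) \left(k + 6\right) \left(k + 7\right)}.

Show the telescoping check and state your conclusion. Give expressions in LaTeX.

s_(k+1) = 2*(-k - 4)/((k + 2)*(k + 3)*(k + 7)**2)
s_(k+1) − s_k = 2*(-(k + 1)*(k + 4)*(k + 6)**2 + (k + 3)**2*(k + 7)**2)/((k + 1)*(k + 2)*(k + 3)*(k + 6)**2*(k + 7)**2)
(s_(k+1) − s_k) − t_k = 6*(-4*k**2 - 43*k - 111)/(k**7 + 32*k**6 + 420*k**5 + 2902*k**4 + 11255*k**3 + 24114*k**2 + 25956*k + 10584)

Invalid: residual \frac{6 \left(- 4 k^{2} - 43 k - 111\right)}{k^{7} + 32 k^{6} + 420 k^{5} + 2902 k^{4} + 11255 k^{3} + 24114 k^{2} + 25956 k + 10584} ≠ 0.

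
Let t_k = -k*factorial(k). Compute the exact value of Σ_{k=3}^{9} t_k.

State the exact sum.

Σ = -3628794

Step 1: r(k) = (k + 1)**2/k.
Normal form (A,B,C) = (k + 1, 1, k).
Set up (k + 1)·f(k+1) − (1)·f(k) − (k) = 0.
Degrees (1,0,1) ⇒ d ≤ 0.
A polynomial solution: f(k) = 1.
Get s_k = R·t_k = -factorial(k) with R(k) = B(k−1)f(k)/C(k) = 1/k.
Check: Δs_k = -k*factorial(k). ✓
Sum = s_(10) − s_(3); s_(10) = -3628800, s_(3) = -6 ⇒ -3628794.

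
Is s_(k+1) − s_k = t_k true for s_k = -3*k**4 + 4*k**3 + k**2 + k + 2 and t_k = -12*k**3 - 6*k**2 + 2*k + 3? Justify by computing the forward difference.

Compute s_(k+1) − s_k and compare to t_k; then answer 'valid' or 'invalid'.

valid; difference matches t_k

s_(k+1) = -3*k**4 - 8*k**3 - 5*k**2 + 3*k + 5
s_(k+1) − s_k = -12*k**3 - 6*k**2 + 2*k + 3
(s_(k+1) − s_k) − t_k = 0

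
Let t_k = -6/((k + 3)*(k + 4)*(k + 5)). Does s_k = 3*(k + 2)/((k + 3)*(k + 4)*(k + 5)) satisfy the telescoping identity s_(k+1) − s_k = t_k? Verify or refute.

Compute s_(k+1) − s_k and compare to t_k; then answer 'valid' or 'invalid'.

s_(k+1) = 3*(k + 3)/((k + 4)*(k + 5)*(k + 6))
s_(k+1) − s_k = 3*(-2*k - 3)/(k**4 + 18*k**3 + 119*k**2 + 342*k + 360)
(s_(k+1) − s_k) − t_k = 27/(k**4 + 18*k**3 + 119*k**2 + 342*k + 360)

Invalid: residual 27/(k**4 + 18*k**3 + 119*k**2 + 342*k + 360) ≠ 0.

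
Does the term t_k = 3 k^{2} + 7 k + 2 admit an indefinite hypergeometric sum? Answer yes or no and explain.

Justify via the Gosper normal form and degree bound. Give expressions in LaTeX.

Yes. s_k = k \left(k^{2} + 2 k - 1\right).

r(k) = (3*k**2 + 13*k + 12)/(3*k**2 + 7*k + 2) after simplifying.
Normal form (A,B,C) = (1, 1, k**2 + 7*k/3 + 2/3).
Set up (1)·f(k+1) − (1)·f(k) − (k**2 + 7*k/3 + 2/3) = 0.
Bound: deg f ≤ 3.
Coefficient equations give f(k) = k*(k**2 + 2*k - 1)/3.
So s_k = (B(k−1)f/C)·t_k = (k*(k**2 + 2*k - 1)/((k + 2)*(3*k + 1)))·t_k = k*(k**2 + 2*k - 1).
Check: Δs_k = 3*k**2 + 7*k + 2. ✓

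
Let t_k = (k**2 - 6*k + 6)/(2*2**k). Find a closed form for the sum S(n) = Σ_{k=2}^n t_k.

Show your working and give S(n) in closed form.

r(k) = (-6*k + (k + 1)**2)/(2*(k**2 - 6*k + 6)) after simplifying.
Factor: A=1/2; B=1; C=k**2 - 6*k + 6.
Need (1/2)·f(k+1) − (1)·f(k) = k**2 - 6*k + 6.
d = 2 from the (0,0,2) case.
Match coefficients ⇒ f(k) = -2*(k - 3)*(k - 1).
Then R = B(k−1)f/C = -2*(k - 3)*(k - 1)/(k**2 - 6*k + 6), so s_k = R(k)·t_k = (-k**2 + 4*k - 3)/2**k.
Verify: (k**2 - 6*k + 6)/(2*2**k) matches t_k.
Telescope: S(n) = s_(n+1) − s_(2) = 2**(-n - 1)*n*(2 - n) − (1/4) = 2**(-n - 2)*(-2**n - 2*n**2 + 4*n).

S(n) = 2**(-n - 2)*(-2**n - 2*n**2 + 4*n)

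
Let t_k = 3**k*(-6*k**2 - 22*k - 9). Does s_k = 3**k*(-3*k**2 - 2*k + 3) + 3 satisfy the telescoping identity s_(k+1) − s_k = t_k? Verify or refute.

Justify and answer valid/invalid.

s_(k+1) = 3*3**k*(-2*k - 3*(k + 1)**2 + 1) + 3
s_(k+1) − s_k = 3**k*(-6*k**2 - 22*k - 9)
(s_(k+1) − s_k) − t_k = 0

valid (s_(k+1) − s_k reduces to t_k)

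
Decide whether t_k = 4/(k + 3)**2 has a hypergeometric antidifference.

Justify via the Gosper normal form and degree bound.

No. Not Gosper-summable.

t_(k+1)/t_k = (k + 3)**2/(k + 4)**2.
A = k**2 + 6*k + 9, B = k**2 + 8*k + 16, C = 1.
Solve (k**2 + 6*k + 9)·f(k+1) − (k**2 + 6*k + 9)·f(k) = 1.
deg f ≤ 0 (via 2,2,0).
Generic f = c0 gives residual -1; -1 = 0 cannot hold, so t_k is not Gosper-summable.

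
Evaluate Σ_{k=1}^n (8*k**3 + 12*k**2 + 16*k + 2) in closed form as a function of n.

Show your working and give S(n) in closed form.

S(n) = 2*n*(n**3 + 4*n**2 + 8*n + 6)

r(k) = (4*k**3 + 18*k**2 + 32*k + 19)/(4*k**3 + 6*k**2 + 8*k + 1) after simplifying.
A = 1, B = 1, C = k**3 + 3*k**2/2 + 2*k + 1/4.
Solve (1)·f(k+1) − (1)·f(k) = k**3 + 3*k**2/2 + 2*k + 1/4.
d = 4 from the (0,0,3) case.
Match coefficients ⇒ f(k) = k*(k**3 + 2*k - 2)/4.
Then R = B(k−1)f/C = k*(k**3 + 2*k - 2)/(4*k**3 + 6*k**2 + 8*k + 1), so s_k = R(k)·t_k = 2*k*(k**3 + 2*k - 2).
Δs = 8*k**3 + 12*k**2 + 16*k + 2, as required.
s_(n+1) = 2*n**4 + 8*n**3 + 16*n**2 + 12*n + 2 and s_(1) = 2, so S(n) = 2*n*(n**3 + 4*n**2 + 8*n + 6).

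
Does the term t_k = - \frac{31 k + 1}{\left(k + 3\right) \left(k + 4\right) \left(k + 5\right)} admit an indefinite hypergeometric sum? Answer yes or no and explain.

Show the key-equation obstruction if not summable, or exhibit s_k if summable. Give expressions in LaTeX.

Yes. s_k = \frac{k \left(43 - 47 k\right)}{12 \left(k + 3\right) \left(k + 4\right)}.

t_(k+1)/t_k = (k + 3)*(31*k + 32)/((k + 6)*(31*k + 1)).
Factor: A=k + 3; B=k + 6; C=k + 1/31.
Solve (k + 3)·f(k+1) − (k + 5)·f(k) = k + 1/31.
From deg A=1, deg B=1, deg C=1: d=2.
Coefficient equations give f(k) = k*(47*k - 43)/372.
Certificate R = B(k−1)f/C = k*(k + 5)*(47*k - 43)/(12*(31*k + 1)) gives s_k = k*(43 - 47*k)/(12*(k + 3)*(k + 4)).
Verify: (-31*k - 1)/(k**3 + 12*k**2 + 47*k + 60) matches t_k.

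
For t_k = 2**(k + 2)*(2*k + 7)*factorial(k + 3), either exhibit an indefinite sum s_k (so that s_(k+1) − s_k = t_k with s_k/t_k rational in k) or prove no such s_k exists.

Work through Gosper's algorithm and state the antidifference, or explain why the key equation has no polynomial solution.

t_(k+1)/t_k = 2*(k + 4)*(2*k + 9)/(2*k + 7).
Gosper form: A/B · C(k+1)/C(k) with A=2*k + 8, B=1, C=k + 7/2.
f must satisfy (2*k + 8)·f(k+1) − (1)·f(k) = k + 7/2.
d = 0 from the (1,0,1) case.
A polynomial solution: f(k) = 1/2.
Then R = B(k−1)f/C = 1/(2*k + 7), so s_k = R(k)·t_k = 2**(k + 2)*factorial(k + 3).
s_(k+1) − s_k = 2**(k + 2)*(2*k + 7)*factorial(k + 3) = t_k.

s_k = 2**(k + 2)*factorial(k + 3)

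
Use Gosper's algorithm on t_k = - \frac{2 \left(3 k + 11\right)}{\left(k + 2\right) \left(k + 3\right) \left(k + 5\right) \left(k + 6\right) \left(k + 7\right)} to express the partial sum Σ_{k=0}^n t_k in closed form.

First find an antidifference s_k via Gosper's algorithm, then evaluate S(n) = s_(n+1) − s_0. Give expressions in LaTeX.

r(k) = (k + 2)*(k + 5)*(3*k + 14)/((k + 4)*(k + 8)*(3*k + 11)) after simplifying.
Gosper form: A/B · C(k+1)/C(k) with A=k + 2, B=k + 8, C=k**2 + 23*k/3 + 44/3.
Key eq: (k + 2)·f(k+1) = (k + 7)·f(k) + (k**2 + 23*k/3 + 44/3).
d = 5 from the (1,1,2) case.
Coefficient equations give f(k) = k*(k + 3)*(k + 4)*(k**2 + 13*k + 52)/180.
Then R = B(k−1)f/C = k*(k + 3)*(k + 7)*(k**2 + 13*k + 52)/(60*(3*k + 11)), so s_k = R(k)·t_k = k*(-k**2 - 13*k - 52)/(30*(k**3 + 13*k**2 + 52*k + 60)).
Check: Δs_k = 2*(-3*k - 11)/(k**5 + 23*k**4 + 203*k**3 + 853*k**2 + 1692*k + 1260). ✓
Σ_(k=0)^n t_k = s_(n+1) − s_(0) = ((-n**3 - 16*n**2 - 81*n - 66)/(30*(n**3 + 16*n**2 + 81*n + 126))) − (0), i.e. (-n**3 - 16*n**2 - 81*n - 66)/(30*(n**3 + 16*n**2 + 81*n + 126)).

S(n) = \frac{- n^{3} - 16 n^{2} - 81 n - 66}{30 \left(n^{3} + 16 n^{2} + 81 n + 126\right)}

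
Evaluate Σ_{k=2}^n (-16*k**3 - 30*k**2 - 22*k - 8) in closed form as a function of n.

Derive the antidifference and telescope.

S(n) = -4*n**4 - 18*n**3 - 30*n**2 - 24*n + 76

Ratio r(k) = (8*k**3 + 39*k**2 + 65*k + 38)/(8*k**3 + 15*k**2 + 11*k + 4).
Gosper form: A/B · C(k+1)/C(k) with A=1, B=1, C=k**3 + 15*k**2/8 + 11*k/8 + 1/2.
Need (1)·f(k+1) − (1)·f(k) = k**3 + 15*k**2/8 + 11*k/8 + 1/2.
deg f ≤ 4 (via 0,0,3).
Match coefficients ⇒ f(k) = k*(k + 1)*(2*k**2 - k + 1)/8.
R(k) = B(k−1)·f(k)/C(k) = k*(2*k**2 - k + 1)/(8*k**2 + 7*k + 4); s_k = R·t_k = 2*k*(-2*k**3 - k**2 - 1).
Check: Δs_k = -16*k**3 - 30*k**2 - 22*k - 8. ✓
Σ_(k=2)^n t_k = s_(n+1) − s_(2) = (-4*n**4 - 18*n**3 - 30*n**2 - 24*n - 8) − (-84), i.e. -4*n**4 - 18*n**3 - 30*n**2 - 24*n + 76.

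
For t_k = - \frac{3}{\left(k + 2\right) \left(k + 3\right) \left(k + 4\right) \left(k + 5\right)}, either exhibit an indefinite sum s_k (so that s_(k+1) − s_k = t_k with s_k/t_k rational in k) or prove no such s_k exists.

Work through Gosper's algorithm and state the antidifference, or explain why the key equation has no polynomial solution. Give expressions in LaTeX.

Compute t_(k+1)/t_k: get (k + 2)/(k + 6).
Gosper form: A/B · C(k+1)/C(k) with A=k + 2, B=k + 6, C=1.
Need (k + 2)·f(k+1) − (k + 5)·f(k) = 1.
deg f ≤ 3 (via 1,1,0).
Coefficient equations give f(k) = k*(k**2 + 9*k + 26)/72.
Then R = B(k−1)f/C = k*(k + 5)*(k**2 + 9*k + 26)/72, so s_k = R(k)·t_k = k*(-k**2 - 9*k - 26)/(24*(k + 2)*(k + 3)*(k + 4)).
Verify: -3/(k**4 + 14*k**3 + 71*k**2 + 154*k + 120) matches t_k.

s_k = \frac{k \left(- k^{2} - 9 k - 26\right)}{24 \left(k + 2\right) \left(k + 3\right) \left(k + 4\right)}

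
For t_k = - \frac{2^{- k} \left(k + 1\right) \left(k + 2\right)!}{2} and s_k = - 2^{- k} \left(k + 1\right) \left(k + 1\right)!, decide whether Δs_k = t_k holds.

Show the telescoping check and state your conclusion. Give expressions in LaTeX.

s_(k+1) = -(k + 2)*factorial(k + 2)/(2*2**k)
s_(k+1) − s_k = -(k**2 + 2*k + 2)*factorial(k + 1)/(2*2**k)
(s_(k+1) − s_k) − t_k = k*factorial(k + 1)/(2*2**k)

Invalid: residual \frac{2^{- k} k \left(k + 1\right)!}{2} ≠ 0.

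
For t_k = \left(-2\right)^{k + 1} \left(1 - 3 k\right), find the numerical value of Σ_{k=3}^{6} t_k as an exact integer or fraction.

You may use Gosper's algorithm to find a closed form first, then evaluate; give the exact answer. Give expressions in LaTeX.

Compute t_(k+1)/t_k: get 2*(-3*k - 2)/(3*k - 1).
Factor: A=-2; B=1; C=k - 1/3.
Key eq: (-2)·f(k+1) = (1)·f(k) + (k - 1/3).
Degrees (0,0,1) ⇒ d ≤ 1.
Match coefficients ⇒ f(k) = -(k - 1)/3.
Get s_k = R·t_k = (-2)**(k + 1)*(k - 1) with R(k) = B(k−1)f(k)/C(k) = -(k - 1)/(3*k - 1).
Δs = (-2)**(k + 1)*(1 - 3*k), as required.
Σ_(k=3)^(6) t_k = s_(7) − s_(3) = 1536 − (32) = 1504.

Σ = 1504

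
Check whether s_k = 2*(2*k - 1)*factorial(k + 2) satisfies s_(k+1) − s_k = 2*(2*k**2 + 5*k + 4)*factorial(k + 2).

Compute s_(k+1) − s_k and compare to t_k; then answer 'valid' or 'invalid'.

Valid: the claim telescopes to t_k.

s_(k+1) = 2*(2*k + 1)*factorial(k + 3)
s_(k+1) − s_k = 2*(2*k**2 + 5*k + 4)*factorial(k + 2)
(s_(k+1) − s_k) − t_k = 0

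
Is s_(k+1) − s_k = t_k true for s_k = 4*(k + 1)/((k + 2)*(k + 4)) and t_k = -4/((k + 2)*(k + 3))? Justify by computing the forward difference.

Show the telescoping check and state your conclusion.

s_(k+1) = 4*(k + 2)/((k + 3)*(k + 5))
s_(k+1) − s_k = 4*(-k**2 - 3*k + 1)/(k**4 + 14*k**3 + 71*k**2 + 154*k + 120)
(s_(k+1) − s_k) − t_k = 12*(2*k + 7)/(k**4 + 14*k**3 + 71*k**2 + 154*k + 120)

Invalid: residual 12*(2*k + 7)/(k**4 + 14*k**3 + 71*k**2 + 154*k + 120) ≠ 0.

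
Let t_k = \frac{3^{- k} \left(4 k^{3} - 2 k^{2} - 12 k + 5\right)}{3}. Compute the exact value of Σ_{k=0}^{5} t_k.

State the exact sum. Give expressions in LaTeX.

Σ = 2414/729

Ratio r(k) = (4*k**3 + 10*k**2 - 4*k - 5)/(3*(4*k**3 - 2*k**2 - 12*k + 5)).
Take A(k)=1/3, B(k)=1, C(k)=k**3 - k**2/2 - 3*k + 5/4.
Set up (1/3)·f(k+1) − (1)·f(k) − (k**3 - k**2/2 - 3*k + 5/4) = 0.
deg f ≤ 3 (via 0,0,3).
Solving with deg f ≤ 3: f(k) = -3*(2*k**3 + 2*k**2 - k + 4)/4.
Get s_k = R·t_k = (-2*k**3 - 2*k**2 + k - 4)/3**k with R(k) = B(k−1)f(k)/C(k) = -3*(2*k**3 + 2*k**2 - k + 4)/(4*k**3 - 2*k**2 - 12*k + 5).
Check: Δs_k = (4*k**3 - 2*k**2 - 12*k + 5)/(3*3**k). ✓
Telescoping: Σ = s_(6) − s_(0) = -502/729 − (-4) = 2414/729.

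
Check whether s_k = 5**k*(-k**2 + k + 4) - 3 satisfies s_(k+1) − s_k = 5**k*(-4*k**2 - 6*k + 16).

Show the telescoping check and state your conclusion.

s_(k+1) = 5**(k + 1)*(k - (k + 1)**2 + 5) - 3
s_(k+1) − s_k = 5**k*(-4*k**2 - 6*k + 16)
(s_(k+1) − s_k) − t_k = 0

Valid: the claim telescopes to t_k.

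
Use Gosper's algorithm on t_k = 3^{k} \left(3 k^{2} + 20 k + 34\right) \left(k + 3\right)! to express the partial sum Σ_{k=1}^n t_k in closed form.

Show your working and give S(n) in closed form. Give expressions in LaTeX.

Step 1: r(k) = 3*(3*k**3 + 38*k**2 + 161*k + 228)/(3*k**2 + 20*k + 34).
Normal form (A,B,C) = (3*k + 12, 1, k**2 + 20*k/3 + 34/3).
f must satisfy (3*k + 12)·f(k+1) − (1)·f(k) = k**2 + 20*k/3 + 34/3.
From deg A=1, deg B=0, deg C=2: d=1.
Solve for f: f(k) = (k + 2)/3 (degree 1 ≤ 1).
So s_k = (B(k−1)f/C)·t_k = ((k + 2)/(3*k**2 + 20*k + 34))·t_k = 3**k*(k + 2)*factorial(k + 3).
Δs = 3**k*(3*k**2 + 20*k + 34)*factorial(k + 3), as required.
s_(n+1) = 3**(n + 1)*(n + 3)*factorial(n + 4) and s_(1) = 216, so S(n) = 3*3**n*n*factorial(n + 4) + 9*3**n*factorial(n + 4) - 216.

S(n) = 3 \cdot 3^{n} n \left(n + 4\right)! + 9 \cdot 3^{n} \left(n + 4\right)! - 216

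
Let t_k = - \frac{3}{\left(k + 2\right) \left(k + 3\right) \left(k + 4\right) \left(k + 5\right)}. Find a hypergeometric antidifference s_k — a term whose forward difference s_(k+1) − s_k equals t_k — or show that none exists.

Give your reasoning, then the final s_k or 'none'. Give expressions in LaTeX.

s_k = \frac{k \left(- k^{2} - 9 k - 26\right)}{24 \left(k + 2\right) \left(k + 3\right) \left(k + 4\right)}

Step 1: r(k) = (k + 2)/(k + 6).
Take A(k)=k + 2, B(k)=k + 6, C(k)=1.
Need (k + 2)·f(k+1) − (k + 5)·f(k) = 1.
From deg A=1, deg B=1, deg C=0: d=3.
Match coefficients ⇒ f(k) = k*(k**2 + 9*k + 26)/72.
R(k) = B(k−1)·f(k)/C(k) = k*(k + 5)*(k**2 + 9*k + 26)/72; s_k = R·t_k = k*(-k**2 - 9*k - 26)/(24*(k + 2)*(k + 3)*(k + 4)).
s_(k+1) − s_k = -3/(k**4 + 14*k**3 + 71*k**2 + 154*k + 120) = t_k.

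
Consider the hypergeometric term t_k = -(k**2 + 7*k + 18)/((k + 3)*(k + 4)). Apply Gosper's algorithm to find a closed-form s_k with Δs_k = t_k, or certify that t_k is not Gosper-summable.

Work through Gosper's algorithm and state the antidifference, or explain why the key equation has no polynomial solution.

s_k = k*(-k - 5)/(k + 3)

Ratio r(k) = (k + 3)*(7*k + (k + 1)**2 + 25)/((k + 5)*(k**2 + 7*k + 18)).
A = k + 3, B = k + 5, C = k**2 + 7*k + 18.
Set up (k + 3)·f(k+1) − (k + 4)·f(k) − (k**2 + 7*k + 18) = 0.
From deg A=1, deg B=1, deg C=2: d=2.
Match coefficients ⇒ f(k) = k*(k + 5).
So s_k = (B(k−1)f/C)·t_k = (k*(k + 4)*(k + 5)/(k**2 + 7*k + 18))·t_k = k*(-k - 5)/(k + 3).
Δs = (-k**2 - 7*k - 18)/(k**2 + 7*k + 12), as required.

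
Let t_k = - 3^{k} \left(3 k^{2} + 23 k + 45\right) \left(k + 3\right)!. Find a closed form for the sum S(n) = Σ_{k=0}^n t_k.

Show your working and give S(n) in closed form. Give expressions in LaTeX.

S(n) = - 3 \cdot 3^{n} n \left(n + 4\right)! - 12 \cdot 3^{n} \left(n + 4\right)! + 18

Ratio r(k) = 3*(3*k**3 + 41*k**2 + 187*k + 284)/(3*k**2 + 23*k + 45).
Take A(k)=3*k + 12, B(k)=1, C(k)=k**2 + 23*k/3 + 15.
Solve (3*k + 12)·f(k+1) − (1)·f(k) = k**2 + 23*k/3 + 15.
From deg A=1, deg B=0, deg C=2: d=1.
Coefficient equations give f(k) = (k + 3)/3.
So s_k = (B(k−1)f/C)·t_k = ((k + 3)/(3*k**2 + 23*k + 45))·t_k = -3**k*(k + 3)*factorial(k + 3).
Verify: -3**k*(3*k**2 + 23*k + 45)*factorial(k + 3) matches t_k.
s_(n+1) = -3**(n + 1)*(n + 4)*factorial(n + 4) and s_(0) = -18, so S(n) = -3*3**n*n*factorial(n + 4) - 12*3**n*factorial(n + 4) + 18.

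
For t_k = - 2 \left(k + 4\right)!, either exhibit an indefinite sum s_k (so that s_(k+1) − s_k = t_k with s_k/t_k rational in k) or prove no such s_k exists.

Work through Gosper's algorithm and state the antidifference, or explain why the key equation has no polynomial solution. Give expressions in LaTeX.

t_(k+1)/t_k = k + 5.
A = k + 5, B = 1, C = 1.
Solve (k + 5)·f(k+1) − (1)·f(k) = 1.
Degrees (1,0,0) ⇒ d ≤ -1.
Bound -1 < 0, so the key equation has no polynomial solution.

no hypergeometric antidifference exists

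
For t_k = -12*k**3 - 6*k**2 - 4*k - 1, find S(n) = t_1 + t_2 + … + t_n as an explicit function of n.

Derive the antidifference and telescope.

S(n) = n*(-3*n**3 - 8*n**2 - 8*n - 4)

Compute t_(k+1)/t_k: get (12*k**3 + 42*k**2 + 52*k + 23)/(12*k**3 + 6*k**2 + 4*k + 1).
Factor: A=1; B=1; C=k**3 + k**2/2 + k/3 + 1/12.
f must satisfy (1)·f(k+1) − (1)·f(k) = k**3 + k**2/2 + k/3 + 1/12.
From deg A=0, deg B=0, deg C=3: d=4.
Match coefficients ⇒ f(k) = k**2*(3*k**2 - 4*k + 2)/12.
R(k) = B(k−1)·f(k)/C(k) = k**2*(3*k**2 - 4*k + 2)/(12*k**3 + 6*k**2 + 4*k + 1); s_k = R·t_k = k**2*(-3*k**2 + 4*k - 2).
s_(k+1) − s_k = -12*k**3 - 6*k**2 - 4*k - 1 = t_k.
Telescope: S(n) = s_(n+1) − s_(1) = -3*n**4 - 8*n**3 - 8*n**2 - 4*n - 1 − (-1) = n*(-3*n**3 - 8*n**2 - 8*n - 4).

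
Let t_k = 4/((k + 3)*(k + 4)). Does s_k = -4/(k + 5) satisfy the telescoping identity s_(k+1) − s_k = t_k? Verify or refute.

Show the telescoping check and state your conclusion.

s_(k+1) = -4/(k + 6)
s_(k+1) − s_k = 4/((k + 5)*(k + 6))
(s_(k+1) − s_k) − t_k = 8*(-2*k - 9)/(k**4 + 18*k**3 + 119*k**2 + 342*k + 360)

Invalid: residual 8*(-2*k - 9)/(k**4 + 18*k**3 + 119*k**2 + 342*k + 360) ≠ 0.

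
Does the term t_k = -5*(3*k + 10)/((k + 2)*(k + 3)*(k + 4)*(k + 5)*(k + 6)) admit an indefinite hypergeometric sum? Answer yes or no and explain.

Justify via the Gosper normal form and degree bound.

The ratio is (k + 2)*(3*k + 13)/((k + 7)*(3*k + 10)).
A = k + 2, B = k + 7, C = k + 10/3.
Solve (k + 2)·f(k+1) − (k + 6)·f(k) = k + 10/3.
d = 4 from the (1,1,1) case.
Coefficient equations give f(k) = k*(k + 3)*(k**2 + 11*k + 38)/120.
So s_k = (B(k−1)f/C)·t_k = (k*(k + 3)*(k + 6)*(k**2 + 11*k + 38)/(40*(3*k + 10)))·t_k = k*(-k**2 - 11*k - 38)/(8*(k**3 + 11*k**2 + 38*k + 40)).
s_(k+1) − s_k = 5*(-3*k - 10)/(k**5 + 20*k**4 + 155*k**3 + 580*k**2 + 1044*k + 720) = t_k.

Yes. s_k = k*(-k**2 - 11*k - 38)/(8*(k**3 + 11*k**2 + 38*k + 40)).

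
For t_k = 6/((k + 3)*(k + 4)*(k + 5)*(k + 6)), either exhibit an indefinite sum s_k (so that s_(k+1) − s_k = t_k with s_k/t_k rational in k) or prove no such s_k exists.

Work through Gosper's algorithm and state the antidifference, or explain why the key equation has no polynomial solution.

s_k = k*(k**2 + 12*k + 47)/(30*(k + 3)*(k + 4)*(k + 5))

Step 1: r(k) = (k + 3)/(k + 7).
So A=k + 3 and B=k + 7, with C=1.
Key eq: (k + 3)·f(k+1) = (k + 6)·f(k) + (1).
Degrees (1,1,0) ⇒ d ≤ 3.
A polynomial solution: f(k) = k*(k**2 + 12*k + 47)/180.
So s_k = (B(k−1)f/C)·t_k = (k*(k + 6)*(k**2 + 12*k + 47)/180)·t_k = k*(k**2 + 12*k + 47)/(30*(k + 3)*(k + 4)*(k + 5)).
Check: Δs_k = 6/(k**4 + 18*k**3 + 119*k**2 + 342*k + 360). ✓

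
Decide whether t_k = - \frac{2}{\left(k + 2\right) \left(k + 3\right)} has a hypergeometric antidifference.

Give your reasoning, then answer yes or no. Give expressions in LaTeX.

Yes. s_k = - \frac{k}{k + 2}.

Compute t_(k+1)/t_k: get (k + 2)/(k + 4).
Factor: A=k + 2; B=k + 4; C=1.
Need (k + 2)·f(k+1) − (k + 3)·f(k) = 1.
From deg A=1, deg B=1, deg C=0: d=1.
Solving with deg f ≤ 1: f(k) = k/2.
R(k) = B(k−1)·f(k)/C(k) = k*(k + 3)/2; s_k = R·t_k = -k/(k + 2).
Verify: -2/(k**2 + 5*k + 6) matches t_k.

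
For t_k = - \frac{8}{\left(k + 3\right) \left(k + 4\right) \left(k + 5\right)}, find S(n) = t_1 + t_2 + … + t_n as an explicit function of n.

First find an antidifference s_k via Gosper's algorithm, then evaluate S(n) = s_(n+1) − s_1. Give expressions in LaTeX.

r(k) = (k + 3)/(k + 6) after simplifying.
So A=k + 3 and B=k + 6, with C=1.
Solve (k + 3)·f(k+1) − (k + 5)·f(k) = 1.
deg f ≤ 2 (via 1,1,0).
A polynomial solution: f(k) = k*(k + 7)/24.
Certificate R = B(k−1)f/C = k*(k + 5)*(k + 7)/24 gives s_k = k*(-k - 7)/(3*(k + 3)*(k + 4)).
s_(k+1) − s_k = -8/(k**3 + 12*k**2 + 47*k + 60) = t_k.
Evaluate: s_(n+1) = (-n**2 - 9*n - 8)/(3*(n**2 + 9*n + 20)); subtract s_(1) = -2/15 ⇒ S(n) = n*(-n - 9)/(5*(n**2 + 9*n + 20)).

S(n) = \frac{n \left(- n - 9\right)}{5 \left(n^{2} + 9 n + 20\right)}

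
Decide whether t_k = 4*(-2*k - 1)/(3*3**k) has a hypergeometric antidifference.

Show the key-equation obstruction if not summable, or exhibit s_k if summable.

The ratio is (2*k + 3)/(3*(2*k + 1)).
A = 1/3, B = 1, C = k + 1/2.
Set up (1/3)·f(k+1) − (1)·f(k) − (k + 1/2) = 0.
deg f ≤ 1 (via 0,0,1).
Match coefficients ⇒ f(k) = -3*(k + 1)/2.
Certificate R = B(k−1)f/C = -3*(k + 1)/(2*k + 1) gives s_k = 4*(k + 1)/3**k.
Verify: 4*(-2*k - 1)/(3*3**k) matches t_k.

Yes. s_k = 4*(k + 1)/3**k.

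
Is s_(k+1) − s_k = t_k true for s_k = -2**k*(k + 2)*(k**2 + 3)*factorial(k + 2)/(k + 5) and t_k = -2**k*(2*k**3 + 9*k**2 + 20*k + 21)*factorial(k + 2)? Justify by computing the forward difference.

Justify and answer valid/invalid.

Invalid: residual 3*2**k*(2*k**4 + 19*k**3 + 64*k**2 + 121*k + 102)*factorial(k + 2)/((k + 5)*(k + 6)) ≠ 0.

s_(k+1) = -2**(k + 1)*(k + 3)*(k**2 + 2*k + 4)*factorial(k + 3)/(k + 6)
s_(k+1) − s_k = -2**k*(2*k**5 + 25*k**4 + 122*k**3 + 319*k**2 + 468*k + 324)*factorial(k + 2)/((k + 5)*(k + 6))
(s_(k+1) − s_k) − t_k = 3*2**k*(2*k**4 + 19*k**3 + 64*k**2 + 121*k + 102)*factorial(k + 2)/((k + 5)*(k + 6))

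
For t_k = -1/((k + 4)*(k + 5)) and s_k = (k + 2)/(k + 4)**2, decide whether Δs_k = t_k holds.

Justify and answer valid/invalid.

s_(k+1) = (k + 3)/(k + 5)**2
s_(k+1) − s_k = (-(k + 2)*(k + 5)**2 + (k + 3)*(k + 4)**2)/((k + 4)**2*(k + 5)**2)
(s_(k+1) − s_k) − t_k = 2*(2*k + 9)/(k**4 + 18*k**3 + 121*k**2 + 360*k + 400)

Invalid: residual 2*(2*k + 9)/(k**4 + 18*k**3 + 121*k**2 + 360*k + 400) ≠ 0.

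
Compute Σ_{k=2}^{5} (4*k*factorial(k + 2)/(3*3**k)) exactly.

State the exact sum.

Σ = 17056/81

The ratio is (k + 1)*(k + 3)/(3*k).
A = k/3 + 1, B = 1, C = k.
Need (k/3 + 1)·f(k+1) − (1)·f(k) = k.
deg f ≤ 0 (via 1,0,1).
Solve for f: f(k) = 3 (degree 0 ≤ 0).
Then R = B(k−1)f/C = 3/k, so s_k = R(k)·t_k = 4*factorial(k + 2)/3**k.
Δs = 4*k*factorial(k + 2)/(3*3**k), as required.
Telescoping: Σ = s_(6) − s_(2) = 17920/81 − (32/3) = 17056/81.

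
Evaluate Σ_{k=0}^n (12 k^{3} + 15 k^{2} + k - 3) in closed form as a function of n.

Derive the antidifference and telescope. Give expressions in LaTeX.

S(n) = 3 n^{4} + 11 n^{3} + 11 n^{2} - 3

r(k) = (12*k**3 + 51*k**2 + 67*k + 25)/(12*k**3 + 15*k**2 + k - 3) after simplifying.
A = 1, B = 1, C = k**3 + 5*k**2/4 + k/12 - 1/4.
f must satisfy (1)·f(k+1) − (1)·f(k) = k**3 + 5*k**2/4 + k/12 - 1/4.
Bound: deg f ≤ 4.
A polynomial solution: f(k) = k*(3*k**3 - k**2 - 4*k - 1)/12.
Certificate R = B(k−1)f/C = k*(3*k**3 - k**2 - 4*k - 1)/(12*k**3 + 15*k**2 + k - 3) gives s_k = k*(3*k**3 - k**2 - 4*k - 1).
Verify: 12*k**3 + 15*k**2 + k - 3 matches t_k.
Evaluate: s_(n+1) = 3*n**4 + 11*n**3 + 11*n**2 - 3; subtract s_(0) = 0 ⇒ S(n) = 3*n**4 + 11*n**3 + 11*n**2 - 3.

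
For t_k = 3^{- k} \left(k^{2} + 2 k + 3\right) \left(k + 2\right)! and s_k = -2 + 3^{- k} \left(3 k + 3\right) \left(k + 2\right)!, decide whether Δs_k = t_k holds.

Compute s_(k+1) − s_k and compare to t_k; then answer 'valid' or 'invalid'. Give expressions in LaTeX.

s_(k+1) = 3**(-k - 1)*(3*k + 6)*factorial(k + 3) - 2
s_(k+1) − s_k = (k**2 + 2*k + 3)*factorial(k + 2)/3**k
(s_(k+1) − s_k) − t_k = 0

valid; difference matches t_k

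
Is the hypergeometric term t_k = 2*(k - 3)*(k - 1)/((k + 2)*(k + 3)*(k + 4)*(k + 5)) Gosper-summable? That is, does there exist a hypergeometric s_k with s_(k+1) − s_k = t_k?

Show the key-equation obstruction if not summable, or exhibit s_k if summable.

Yes. s_k = k*(k**2 - 3*k + 20)/(6*(k**3 + 9*k**2 + 26*k + 24)).

Step 1: r(k) = k*(k - 2)*(k + 2)/((k - 3)*(k - 1)*(k + 6)).
So A=k + 2 and B=k + 6, with C=k**2 - 4*k + 3.
Key eq: (k + 2)·f(k+1) = (k + 5)·f(k) + (k**2 - 4*k + 3).
From deg A=1, deg B=1, deg C=2: d=3.
Solving with deg f ≤ 3: f(k) = k*(k**2 - 3*k + 20)/12.
Then R = B(k−1)f/C = k*(k + 5)*(k**2 - 3*k + 20)/(12*(k - 3)*(k - 1)), so s_k = R(k)·t_k = k*(k**2 - 3*k + 20)/(6*(k**3 + 9*k**2 + 26*k + 24)).
s_(k+1) − s_k = 2*(k**2 - 4*k + 3)/(k**4 + 14*k**3 + 71*k**2 + 154*k + 120) = t_k.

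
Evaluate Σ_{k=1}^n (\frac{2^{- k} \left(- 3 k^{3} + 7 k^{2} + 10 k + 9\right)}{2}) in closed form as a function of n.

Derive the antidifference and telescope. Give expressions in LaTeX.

The ratio is (3*k**3 + 2*k**2 - 15*k - 23)/(2*(3*k**3 - 7*k**2 - 10*k - 9)).
So A=1/2 and B=1, with C=k**3 - 7*k**2/3 - 10*k/3 - 3.
Need (1/2)·f(k+1) − (1)·f(k) = k**3 - 7*k**2/3 - 10*k/3 - 3.
deg f ≤ 3 (via 0,0,3).
Coefficient equations give f(k) = -2*(3*k**3 + 2*k**2 + 3*k - 1)/3.
Then R = B(k−1)f/C = -2*(3*k**3 + 2*k**2 + 3*k - 1)/(3*k**3 - 7*k**2 - 10*k - 9), so s_k = R(k)·t_k = (3*k**3 + 2*k**2 + 3*k - 1)/2**k.
Verify: (-3*k**3 + 7*k**2 + 10*k + 9)/(2*2**k) matches t_k.
Evaluate: s_(n+1) = 2**(-n - 1)*(3*n**3 + 11*n**2 + 16*n + 7); subtract s_(1) = 7/2 ⇒ S(n) = 2**(-n - 1)*(-7*2**n + 3*n**3 + 11*n**2 + 16*n + 7).

S(n) = 2^{- n - 1} \left(- 7 \cdot 2^{n} + 3 n^{3} + 11 n^{2} + 16 n + 7\right)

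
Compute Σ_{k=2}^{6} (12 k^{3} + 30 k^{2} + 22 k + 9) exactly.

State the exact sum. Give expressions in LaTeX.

Σ = 8465

The ratio is (12*k**3 + 66*k**2 + 118*k + 73)/(12*k**3 + 30*k**2 + 22*k + 9).
Normal form (A,B,C) = (1, 1, k**3 + 5*k**2/2 + 11*k/6 + 3/4).
Need (1)·f(k+1) − (1)·f(k) = k**3 + 5*k**2/2 + 11*k/6 + 3/4.
d = 4 from the (0,0,3) case.
Solving with deg f ≤ 4: f(k) = k*(3*k**3 + 4*k**2 - k + 3)/12.
R(k) = B(k−1)·f(k)/C(k) = k*(3*k**3 + 4*k**2 - k + 3)/(12*k**3 + 30*k**2 + 22*k + 9); s_k = R·t_k = k*(3*k**3 + 4*k**2 - k + 3).
s_(k+1) − s_k = 12*k**3 + 30*k**2 + 22*k + 9 = t_k.
Sum = s_(7) − s_(2); s_(7) = 8547, s_(2) = 82 ⇒ 8465.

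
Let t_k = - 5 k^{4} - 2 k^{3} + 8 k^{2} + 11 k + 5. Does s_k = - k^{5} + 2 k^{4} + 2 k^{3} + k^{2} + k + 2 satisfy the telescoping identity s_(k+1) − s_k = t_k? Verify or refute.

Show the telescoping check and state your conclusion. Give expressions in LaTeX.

s_(k+1) = -k**5 - 3*k**4 + 9*k**2 + 12*k + 7
s_(k+1) − s_k = -5*k**4 - 2*k**3 + 8*k**2 + 11*k + 5
(s_(k+1) − s_k) − t_k = 0

valid (s_(k+1) − s_k reduces to t_k)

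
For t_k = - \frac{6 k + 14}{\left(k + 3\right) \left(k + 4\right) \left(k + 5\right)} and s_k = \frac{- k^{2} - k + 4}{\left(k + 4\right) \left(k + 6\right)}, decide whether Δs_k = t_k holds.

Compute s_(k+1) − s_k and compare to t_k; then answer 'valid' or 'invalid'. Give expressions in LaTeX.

Invalid: residual \frac{3 \left(- k^{3} + 49 k + 104\right)}{k^{5} + 25 k^{4} + 245 k^{3} + 1175 k^{2} + 2754 k + 2520} ≠ 0.

s_(k+1) = (-k - (k + 1)**2 + 3)/((k + 5)*(k + 7))
s_(k+1) − s_k = (-9*k**2 - 65*k - 92)/(k**4 + 22*k**3 + 179*k**2 + 638*k + 840)
(s_(k+1) − s_k) − t_k = 3*(-k**3 + 49*k + 104)/(k**5 + 25*k**4 + 245*k**3 + 1175*k**2 + 2754*k + 2520)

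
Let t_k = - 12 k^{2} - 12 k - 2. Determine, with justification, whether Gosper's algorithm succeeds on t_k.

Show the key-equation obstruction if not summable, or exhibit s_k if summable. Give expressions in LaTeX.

Step 1: r(k) = (6*k**2 + 18*k + 13)/(6*k**2 + 6*k + 1).
Gosper form: A/B · C(k+1)/C(k) with A=1, B=1, C=k**2 + k + 1/6.
Need (1)·f(k+1) − (1)·f(k) = k**2 + k + 1/6.
d = 3 from the (0,0,2) case.
A polynomial solution: f(k) = k*(2*k**2 - 1)/6.
Get s_k = R·t_k = -4*k**3 + 2*k with R(k) = B(k−1)f(k)/C(k) = k*(2*k**2 - 1)/(6*k**2 + 6*k + 1).
Δs = -12*k**2 - 12*k - 2, as required.

Yes. s_k = - 4 k^{3} + 2 k.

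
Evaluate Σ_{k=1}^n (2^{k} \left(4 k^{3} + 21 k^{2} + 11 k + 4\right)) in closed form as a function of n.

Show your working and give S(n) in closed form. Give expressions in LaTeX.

The ratio is 2*(4*k**3 + 33*k**2 + 65*k + 40)/(4*k**3 + 21*k**2 + 11*k + 4).
Gosper form: A/B · C(k+1)/C(k) with A=2, B=1, C=k**3 + 21*k**2/4 + 11*k/4 + 1.
f must satisfy (2)·f(k+1) − (1)·f(k) = k**3 + 21*k**2/4 + 11*k/4 + 1.
Degrees (0,0,3) ⇒ d ≤ 3.
Solve for f: f(k) = (4*k**3 - 3*k**2 - k + 4)/4 (degree 3 ≤ 3).
So s_k = (B(k−1)f/C)·t_k = ((4*k**3 - 3*k**2 - k + 4)/(4*k**3 + 21*k**2 + 11*k + 4))·t_k = 2**k*(4*k**3 - 3*k**2 - k + 4).
s_(k+1) − s_k = 2**k*(4*k**3 + 21*k**2 + 11*k + 4) = t_k.
s_(n+1) = 2**(n + 1)*(4*n**3 + 9*n**2 + 5*n + 4) and s_(1) = 8, so S(n) = 8*2**n*n**3 + 18*2**n*n**2 + 10*2**n*n + 8*2**n - 8.

S(n) = 8 \cdot 2^{n} n^{3} + 18 \cdot 2^{n} n^{2} + 10 \cdot 2^{n} n + 8 \cdot 2^{n} - 8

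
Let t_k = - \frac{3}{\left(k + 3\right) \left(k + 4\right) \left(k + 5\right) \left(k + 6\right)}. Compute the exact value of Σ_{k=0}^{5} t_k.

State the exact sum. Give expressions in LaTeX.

t_(k+1)/t_k = (k + 3)/(k + 7).
Take A(k)=k + 3, B(k)=k + 7, C(k)=1.
Key eq: (k + 3)·f(k+1) = (k + 6)·f(k) + (1).
From deg A=1, deg B=1, deg C=0: d=3.
Solve for f: f(k) = k*(k**2 + 12*k + 47)/180 (degree 3 ≤ 3).
So s_k = (B(k−1)f/C)·t_k = (k*(k + 6)*(k**2 + 12*k + 47)/180)·t_k = k*(-k**2 - 12*k - 47)/(60*(k + 3)*(k + 4)*(k + 5)).
s_(k+1) − s_k = -3/(k**4 + 18*k**3 + 119*k**2 + 342*k + 360) = t_k.
Sum = s_(6) − s_(0); s_(6) = -31/1980, s_(0) = 0 ⇒ -31/1980.

Σ = -31/1980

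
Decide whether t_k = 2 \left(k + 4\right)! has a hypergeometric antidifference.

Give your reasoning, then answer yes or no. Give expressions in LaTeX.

No. Not Gosper-summable.

r(k) = k + 5 after simplifying.
So A=k + 5 and B=1, with C=1.
Need (k + 5)·f(k+1) − (1)·f(k) = 1.
From deg A=1, deg B=0, deg C=0: d=-1.
d = -1 < 0 ⇒ no nonzero polynomial f; not summable.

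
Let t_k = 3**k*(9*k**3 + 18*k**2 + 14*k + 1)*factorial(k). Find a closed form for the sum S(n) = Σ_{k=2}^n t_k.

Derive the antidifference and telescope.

S(n) = 9*3**n*n**3*factorial(n) + 21*3**n*n**2*factorial(n) + 12*3**n*n*factorial(n) - 126

Compute t_(k+1)/t_k: get 3*(9*k**4 + 54*k**3 + 122*k**2 + 119*k + 42)/(9*k**3 + 18*k**2 + 14*k + 1).
Factor: A=3*k + 3; B=1; C=k**3 + 2*k**2 + 14*k/9 + 1/9.
Key eq: (3*k + 3)·f(k+1) = (1)·f(k) + (k**3 + 2*k**2 + 14*k/9 + 1/9).
d = 2 from the (1,0,3) case.
Solving with deg f ≤ 2: f(k) = (k - 1)*(3*k + 1)/9.
Then R = B(k−1)f/C = (k - 1)*(3*k + 1)/(9*k**3 + 18*k**2 + 14*k + 1), so s_k = R(k)·t_k = 3**k*(k - 1)*(3*k + 1)*factorial(k).
Check: Δs_k = 3**k*(9*k**3 + 18*k**2 + 14*k + 1)*factorial(k). ✓
Evaluate: s_(n+1) = 3**(n + 1)*n*(3*n + 4)*factorial(n + 1); subtract s_(2) = 126 ⇒ S(n) = 9*3**n*n**3*factorial(n) + 21*3**n*n**2*factorial(n) + 12*3**n*n*factorial(n) - 126.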